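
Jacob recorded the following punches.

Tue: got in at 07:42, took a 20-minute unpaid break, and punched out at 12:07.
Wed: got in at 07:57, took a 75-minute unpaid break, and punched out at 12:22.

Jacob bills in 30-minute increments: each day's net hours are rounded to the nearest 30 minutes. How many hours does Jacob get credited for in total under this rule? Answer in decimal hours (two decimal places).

Tue: 07:42–12:07 = 4 h 25 min − 20 min = 4 h 5 min → rounds to 4 h 0 min
Wed: 07:57–12:22 = 4 h 25 min − 75 min = 3 h 10 min → rounds to 3 h 0 min
Total credited: 7 h 0 min.

7.00 hours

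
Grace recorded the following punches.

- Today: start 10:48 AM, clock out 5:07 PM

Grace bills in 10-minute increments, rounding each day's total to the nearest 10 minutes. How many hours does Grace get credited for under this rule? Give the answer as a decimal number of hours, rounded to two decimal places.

Today: 10:48 AM–5:07 PM = 6 h 19 min → rounds to 6 h 20 min

6.33 hours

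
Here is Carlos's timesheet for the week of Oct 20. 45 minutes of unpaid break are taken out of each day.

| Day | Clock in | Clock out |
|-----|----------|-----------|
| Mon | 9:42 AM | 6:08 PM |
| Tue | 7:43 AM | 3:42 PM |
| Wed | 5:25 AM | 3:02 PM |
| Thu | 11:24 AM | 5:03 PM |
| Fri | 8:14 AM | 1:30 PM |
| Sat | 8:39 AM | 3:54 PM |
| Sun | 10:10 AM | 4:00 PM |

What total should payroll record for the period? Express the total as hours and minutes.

44 h 47 min

Mon: 9:42 AM–6:08 PM = 8 h 26 min; less 45 min break → 7 h 41 min
Tue: 7:43 AM–3:42 PM = 7 h 59 min; less 45 min break → 7 h 14 min
Wed: 5:25 AM–3:02 PM = 9 h 37 min; less 45 min break → 8 h 52 min
Thu: 11:24 AM–5:03 PM = 5 h 39 min; less 45 min break → 4 h 54 min
Fri: 8:14 AM–1:30 PM = 5 h 16 min; less 45 min break → 4 h 31 min
Sat: 8:39 AM–3:54 PM = 7 h 15 min; less 45 min break → 6 h 30 min
Sun: 10:10 AM–4:00 PM = 5 h 50 min; less 45 min break → 5 h 5 min
Total: 7 h 41 min + 7 h 14 min + 8 h 52 min + 4 h 54 min + 4 h 31 min + 6 h 30 min + 5 h 5 min = 44 h 47 min.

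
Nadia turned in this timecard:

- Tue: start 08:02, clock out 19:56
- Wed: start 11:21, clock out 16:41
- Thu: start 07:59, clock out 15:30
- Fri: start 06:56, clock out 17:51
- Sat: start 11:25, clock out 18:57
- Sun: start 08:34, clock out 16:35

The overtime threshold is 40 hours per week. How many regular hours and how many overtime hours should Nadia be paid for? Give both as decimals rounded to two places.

Regular 40.00 hours, overtime 11.22 hours

Tue: 08:02–19:56 = 11 h 54 min
Wed: 11:21–16:41 = 5 h 20 min
Thu: 07:59–15:30 = 7 h 31 min
Fri: 06:56–17:51 = 10 h 55 min
Sat: 11:25–18:57 = 7 h 32 min
Sun: 08:34–16:35 = 8 h 1 min
Total worked: 51 h 13 min = 51.22 h.
Threshold 40 h → overtime 11 h 13 min, regular 40 h 0 min.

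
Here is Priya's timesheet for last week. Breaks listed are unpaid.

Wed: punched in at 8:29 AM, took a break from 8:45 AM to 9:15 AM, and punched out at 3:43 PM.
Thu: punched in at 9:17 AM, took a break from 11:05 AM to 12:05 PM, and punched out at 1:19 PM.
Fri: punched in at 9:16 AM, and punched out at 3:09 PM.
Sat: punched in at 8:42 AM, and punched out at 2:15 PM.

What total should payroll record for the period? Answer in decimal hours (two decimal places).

21.20 hours

Wed: 8:29 AM–3:43 PM = 7 h 14 min; less 30 min break → 6 h 44 min
Thu: 9:17 AM–1:19 PM = 4 h 2 min; less 60 min break → 3 h 2 min
Fri: 9:16 AM–3:09 PM = 5 h 53 min
Sat: 8:42 AM–2:15 PM = 5 h 33 min
Total: 6 h 44 min + 3 h 2 min + 5 h 53 min + 5 h 33 min = 21 h 12 min.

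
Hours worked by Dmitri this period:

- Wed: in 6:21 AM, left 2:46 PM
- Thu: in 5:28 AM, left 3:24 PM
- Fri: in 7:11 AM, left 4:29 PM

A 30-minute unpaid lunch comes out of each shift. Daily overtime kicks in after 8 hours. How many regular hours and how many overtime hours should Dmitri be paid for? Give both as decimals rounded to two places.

Regular 23.92 hours, overtime 2.23 hours

Wed: 6:21 AM–2:46 PM = 8 h 25 min; less 30 min break → 7 h 55 min
Thu: 5:28 AM–3:24 PM = 9 h 56 min; less 30 min break → 9 h 26 min
Fri: 7:11 AM–4:29 PM = 9 h 18 min; less 30 min break → 8 h 48 min
Wed reg 7 h 55 min / OT 0 h 0 min; Thu reg 8 h 0 min / OT 1 h 26 min; Fri reg 8 h 0 min / OT 0 h 48 min.
Totals: regular 23 h 55 min, overtime 2 h 14 min.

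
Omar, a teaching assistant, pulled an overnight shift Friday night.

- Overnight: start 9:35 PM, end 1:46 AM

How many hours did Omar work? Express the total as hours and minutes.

Overnight: 9:35 PM → midnight = 2 h 25 min; midnight → 1:46 AM = 1 h 46 min; span 4 h 11 min

4 h 11 min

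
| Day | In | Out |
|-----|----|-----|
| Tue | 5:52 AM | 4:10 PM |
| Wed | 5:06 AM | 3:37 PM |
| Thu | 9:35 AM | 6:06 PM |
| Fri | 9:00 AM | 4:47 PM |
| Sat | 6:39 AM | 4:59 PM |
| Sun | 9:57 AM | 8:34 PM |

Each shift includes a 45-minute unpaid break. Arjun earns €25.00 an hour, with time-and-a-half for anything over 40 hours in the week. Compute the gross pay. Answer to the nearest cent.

Tue: 5:52 AM–4:10 PM = 10 h 18 min; less 45 min break → 9 h 33 min
Wed: 5:06 AM–3:37 PM = 10 h 31 min; less 45 min break → 9 h 46 min
Thu: 9:35 AM–6:06 PM = 8 h 31 min; less 45 min break → 7 h 46 min
Fri: 9:00 AM–4:47 PM = 7 h 47 min; less 45 min break → 7 h 2 min
Sat: 6:39 AM–4:59 PM = 10 h 20 min; less 45 min break → 9 h 35 min
Sun: 9:57 AM–8:34 PM = 10 h 37 min; less 45 min break → 9 h 52 min
Total worked: 53 h 34 min = 3214 min.
Regular 40 h 0 min = 2400 min at €25.00/h; overtime 13 h 34 min = 814 min at €37.50/h.
Pay = (2400 × €25.00 + 814 × €37.50) ÷ 60 = €1508.75.

€1508.75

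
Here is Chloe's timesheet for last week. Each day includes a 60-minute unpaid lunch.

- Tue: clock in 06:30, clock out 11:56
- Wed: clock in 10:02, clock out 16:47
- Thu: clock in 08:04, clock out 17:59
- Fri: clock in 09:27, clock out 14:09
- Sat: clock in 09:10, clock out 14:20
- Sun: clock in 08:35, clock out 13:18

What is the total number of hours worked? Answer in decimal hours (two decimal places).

30.68 hours

Tue: 06:30–11:56 = 5 h 26 min; less 60 min break → 4 h 26 min
Wed: 10:02–16:47 = 6 h 45 min; less 60 min break → 5 h 45 min
Thu: 08:04–17:59 = 9 h 55 min; less 60 min break → 8 h 55 min
Fri: 09:27–14:09 = 4 h 42 min; less 60 min break → 3 h 42 min
Sat: 09:10–14:20 = 5 h 10 min; less 60 min break → 4 h 10 min
Sun: 08:35–13:18 = 4 h 43 min; less 60 min break → 3 h 43 min
Total: 4 h 26 min + 5 h 45 min + 8 h 55 min + 3 h 42 min + 4 h 10 min + 3 h 43 min = 30 h 41 min.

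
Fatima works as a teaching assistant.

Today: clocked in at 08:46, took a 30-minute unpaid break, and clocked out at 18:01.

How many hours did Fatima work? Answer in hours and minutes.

Today: 08:46–18:01 = 9 h 15 min; less 30 min break → 8 h 45 min

8 h 45 min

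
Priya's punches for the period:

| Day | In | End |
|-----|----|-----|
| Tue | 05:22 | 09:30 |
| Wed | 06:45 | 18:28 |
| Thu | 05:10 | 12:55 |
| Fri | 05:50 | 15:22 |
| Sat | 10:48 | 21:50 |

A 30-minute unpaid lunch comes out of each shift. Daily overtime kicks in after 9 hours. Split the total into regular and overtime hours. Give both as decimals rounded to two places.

Regular 37.88 hours, overtime 3.78 hours

Tue: 05:22–09:30 = 4 h 8 min; less 30 min break → 3 h 38 min
Wed: 06:45–18:28 = 11 h 43 min; less 30 min break → 11 h 13 min
Thu: 05:10–12:55 = 7 h 45 min; less 30 min break → 7 h 15 min
Fri: 05:50–15:22 = 9 h 32 min; less 30 min break → 9 h 2 min
Sat: 10:48–21:50 = 11 h 2 min; less 30 min break → 10 h 32 min
Tue reg 3 h 38 min / OT 0 h 0 min; Wed reg 9 h 0 min / OT 2 h 13 min; Thu reg 7 h 15 min / OT 0 h 0 min; Fri reg 9 h 0 min / OT 0 h 2 min; Sat reg 9 h 0 min / OT 1 h 32 min.
Totals: regular 37 h 53 min, overtime 3 h 47 min.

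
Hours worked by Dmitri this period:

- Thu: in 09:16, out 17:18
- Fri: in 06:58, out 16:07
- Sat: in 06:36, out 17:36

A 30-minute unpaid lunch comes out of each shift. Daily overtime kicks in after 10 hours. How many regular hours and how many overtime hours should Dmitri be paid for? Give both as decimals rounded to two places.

Regular 26.18 hours, overtime 0.50 hours

Thu: 09:16–17:18 = 8 h 2 min; less 30 min break → 7 h 32 min
Fri: 06:58–16:07 = 9 h 9 min; less 30 min break → 8 h 39 min
Sat: 06:36–17:36 = 11 h 0 min; less 30 min break → 10 h 30 min
Thu reg 7 h 32 min / OT 0 h 0 min; Fri reg 8 h 39 min / OT 0 h 0 min; Sat reg 10 h 0 min / OT 0 h 30 min.
Totals: regular 26 h 11 min, overtime 0 h 30 min.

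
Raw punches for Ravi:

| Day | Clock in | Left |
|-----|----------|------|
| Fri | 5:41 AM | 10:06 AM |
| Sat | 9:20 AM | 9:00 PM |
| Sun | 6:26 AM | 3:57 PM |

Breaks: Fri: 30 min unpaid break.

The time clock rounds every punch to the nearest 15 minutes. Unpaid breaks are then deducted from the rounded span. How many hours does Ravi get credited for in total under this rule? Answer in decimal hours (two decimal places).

Fri: in 5:41 AM→5:45 AM, out 10:06 AM→10:00 AM; 4 h 15 min − 30 min = 3 h 45 min
Sat: in 9:20 AM→9:15 AM, out 9:00 PM→9:00 PM; 11 h 45 min
Sun: in 6:26 AM→6:30 AM, out 3:57 PM→4:00 PM; 9 h 30 min
Total credited: 25 h 0 min.

25.00 hours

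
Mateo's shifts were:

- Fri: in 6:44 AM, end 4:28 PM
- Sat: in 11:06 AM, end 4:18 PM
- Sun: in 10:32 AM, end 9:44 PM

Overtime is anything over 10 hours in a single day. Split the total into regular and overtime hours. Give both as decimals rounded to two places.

Regular 24.93 hours, overtime 1.20 hours

Fri: 6:44 AM–4:28 PM = 9 h 44 min
Sat: 11:06 AM–4:18 PM = 5 h 12 min
Sun: 10:32 AM–9:44 PM = 11 h 12 min
Fri reg 9 h 44 min / OT 0 h 0 min; Sat reg 5 h 12 min / OT 0 h 0 min; Sun reg 10 h 0 min / OT 1 h 12 min.
Totals: regular 24 h 56 min, overtime 1 h 12 min.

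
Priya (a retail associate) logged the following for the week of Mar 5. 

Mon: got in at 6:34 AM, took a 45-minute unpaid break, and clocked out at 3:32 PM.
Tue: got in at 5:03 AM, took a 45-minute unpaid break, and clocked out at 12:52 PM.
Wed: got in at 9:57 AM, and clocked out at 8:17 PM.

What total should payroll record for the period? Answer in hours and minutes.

Mon: 6:34 AM–3:32 PM = 8 h 58 min; less 45 min break → 8 h 13 min
Tue: 5:03 AM–12:52 PM = 7 h 49 min; less 45 min break → 7 h 4 min
Wed: 9:57 AM–8:17 PM = 10 h 20 min
Total: 8 h 13 min + 7 h 4 min + 10 h 20 min = 25 h 37 min.

25 h 37 min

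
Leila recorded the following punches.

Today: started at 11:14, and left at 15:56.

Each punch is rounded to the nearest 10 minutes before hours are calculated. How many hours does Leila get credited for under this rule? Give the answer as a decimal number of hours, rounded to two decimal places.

4.83 hours

Today: in 11:14→11:10, out 15:56→16:00; 4 h 50 min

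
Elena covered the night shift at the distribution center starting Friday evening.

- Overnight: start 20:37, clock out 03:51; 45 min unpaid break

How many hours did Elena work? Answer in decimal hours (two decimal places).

6.48 hours

Overnight: 20:37 → midnight = 3 h 23 min; midnight → 03:51 = 3 h 51 min; span 7 h 14 min; less 45 min break → 6 h 29 min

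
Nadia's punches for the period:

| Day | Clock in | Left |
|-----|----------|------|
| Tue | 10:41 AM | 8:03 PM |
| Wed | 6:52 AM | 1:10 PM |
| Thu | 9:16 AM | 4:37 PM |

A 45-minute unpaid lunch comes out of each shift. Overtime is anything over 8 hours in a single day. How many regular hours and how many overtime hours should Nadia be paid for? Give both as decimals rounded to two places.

Regular 20.15 hours, overtime 0.62 hours

Tue: 10:41 AM–8:03 PM = 9 h 22 min; less 45 min break → 8 h 37 min
Wed: 6:52 AM–1:10 PM = 6 h 18 min; less 45 min break → 5 h 33 min
Thu: 9:16 AM–4:37 PM = 7 h 21 min; less 45 min break → 6 h 36 min
Tue reg 8 h 0 min / OT 0 h 37 min; Wed reg 5 h 33 min / OT 0 h 0 min; Thu reg 6 h 36 min / OT 0 h 0 min.
Totals: regular 20 h 9 min, overtime 0 h 37 min.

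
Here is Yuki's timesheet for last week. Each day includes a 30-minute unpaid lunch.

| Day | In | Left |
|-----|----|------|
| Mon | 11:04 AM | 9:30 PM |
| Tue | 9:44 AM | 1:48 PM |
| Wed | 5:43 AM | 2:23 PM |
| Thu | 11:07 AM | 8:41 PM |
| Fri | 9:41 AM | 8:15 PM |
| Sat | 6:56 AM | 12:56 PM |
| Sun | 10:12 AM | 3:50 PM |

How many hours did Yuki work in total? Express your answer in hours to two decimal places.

Mon: 11:04 AM–9:30 PM = 10 h 26 min; less 30 min break → 9 h 56 min
Tue: 9:44 AM–1:48 PM = 4 h 4 min; less 30 min break → 3 h 34 min
Wed: 5:43 AM–2:23 PM = 8 h 40 min; less 30 min break → 8 h 10 min
Thu: 11:07 AM–8:41 PM = 9 h 34 min; less 30 min break → 9 h 4 min
Fri: 9:41 AM–8:15 PM = 10 h 34 min; less 30 min break → 10 h 4 min
Sat: 6:56 AM–12:56 PM = 6 h 0 min; less 30 min break → 5 h 30 min
Sun: 10:12 AM–3:50 PM = 5 h 38 min; less 30 min break → 5 h 8 min
Total: 9 h 56 min + 3 h 34 min + 8 h 10 min + 9 h 4 min + 10 h 4 min + 5 h 30 min + 5 h 8 min = 51 h 26 min.

51.43 hours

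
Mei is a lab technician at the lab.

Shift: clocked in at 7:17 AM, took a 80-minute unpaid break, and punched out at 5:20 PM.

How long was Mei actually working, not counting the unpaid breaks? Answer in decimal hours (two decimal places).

8.72 hours

Shift: 7:17 AM–5:20 PM = 10 h 3 min; less 80 min break → 8 h 43 min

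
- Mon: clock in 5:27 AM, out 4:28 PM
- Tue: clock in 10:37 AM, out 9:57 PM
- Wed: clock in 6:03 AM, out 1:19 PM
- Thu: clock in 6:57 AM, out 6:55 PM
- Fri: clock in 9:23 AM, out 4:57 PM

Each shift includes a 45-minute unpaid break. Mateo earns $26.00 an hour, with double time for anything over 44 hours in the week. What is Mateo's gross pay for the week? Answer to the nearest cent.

$1216.80

Mon: 5:27 AM–4:28 PM = 11 h 1 min; less 45 min break → 10 h 16 min
Tue: 10:37 AM–9:57 PM = 11 h 20 min; less 45 min break → 10 h 35 min
Wed: 6:03 AM–1:19 PM = 7 h 16 min; less 45 min break → 6 h 31 min
Thu: 6:57 AM–6:55 PM = 11 h 58 min; less 45 min break → 11 h 13 min
Fri: 9:23 AM–4:57 PM = 7 h 34 min; less 45 min break → 6 h 49 min
Total worked: 45 h 24 min = 2724 min.
Regular 44 h 0 min = 2640 min at $26.00/h; overtime 1 h 24 min = 84 min at $52.00/h.
Pay = (2640 × $26.00 + 84 × $52.00) ÷ 60 = $1216.80.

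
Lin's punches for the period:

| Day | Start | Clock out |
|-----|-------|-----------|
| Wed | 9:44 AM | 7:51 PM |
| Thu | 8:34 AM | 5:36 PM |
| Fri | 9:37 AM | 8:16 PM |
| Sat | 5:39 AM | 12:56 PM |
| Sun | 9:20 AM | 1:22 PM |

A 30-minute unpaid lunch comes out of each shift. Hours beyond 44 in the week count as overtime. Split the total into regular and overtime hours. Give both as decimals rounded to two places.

Regular 38.62 hours, overtime 0.00 hours

Wed: 9:44 AM–7:51 PM = 10 h 7 min; less 30 min break → 9 h 37 min
Thu: 8:34 AM–5:36 PM = 9 h 2 min; less 30 min break → 8 h 32 min
Fri: 9:37 AM–8:16 PM = 10 h 39 min; less 30 min break → 10 h 9 min
Sat: 5:39 AM–12:56 PM = 7 h 17 min; less 30 min break → 6 h 47 min
Sun: 9:20 AM–1:22 PM = 4 h 2 min; less 30 min break → 3 h 32 min
Total worked: 38 h 37 min = 38.62 h.
Threshold 44 h → overtime 0 h 0 min, regular 38 h 37 min.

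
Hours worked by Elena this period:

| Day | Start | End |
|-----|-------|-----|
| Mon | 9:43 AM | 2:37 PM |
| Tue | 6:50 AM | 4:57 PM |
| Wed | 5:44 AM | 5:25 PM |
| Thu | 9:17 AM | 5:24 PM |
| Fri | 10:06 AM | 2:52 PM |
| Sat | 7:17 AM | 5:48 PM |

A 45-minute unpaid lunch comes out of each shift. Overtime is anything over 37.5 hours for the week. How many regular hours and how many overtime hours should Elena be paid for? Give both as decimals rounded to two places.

Mon: 9:43 AM–2:37 PM = 4 h 54 min; less 45 min break → 4 h 9 min
Tue: 6:50 AM–4:57 PM = 10 h 7 min; less 45 min break → 9 h 22 min
Wed: 5:44 AM–5:25 PM = 11 h 41 min; less 45 min break → 10 h 56 min
Thu: 9:17 AM–5:24 PM = 8 h 7 min; less 45 min break → 7 h 22 min
Fri: 10:06 AM–2:52 PM = 4 h 46 min; less 45 min break → 4 h 1 min
Sat: 7:17 AM–5:48 PM = 10 h 31 min; less 45 min break → 9 h 46 min
Total worked: 45 h 36 min = 45.60 h.
Threshold 37.5 h → overtime 8 h 6 min, regular 37 h 30 min.

Regular 37.50 hours, overtime 8.10 hours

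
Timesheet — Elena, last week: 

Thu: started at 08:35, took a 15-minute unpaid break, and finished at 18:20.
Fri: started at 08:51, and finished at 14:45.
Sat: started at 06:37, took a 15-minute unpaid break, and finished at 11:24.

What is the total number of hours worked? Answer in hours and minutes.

19 h 56 min

Thu: 08:35–18:20 = 9 h 45 min; less 15 min break → 9 h 30 min
Fri: 08:51–14:45 = 5 h 54 min
Sat: 06:37–11:24 = 4 h 47 min; less 15 min break → 4 h 32 min
Total: 9 h 30 min + 5 h 54 min + 4 h 32 min = 19 h 56 min.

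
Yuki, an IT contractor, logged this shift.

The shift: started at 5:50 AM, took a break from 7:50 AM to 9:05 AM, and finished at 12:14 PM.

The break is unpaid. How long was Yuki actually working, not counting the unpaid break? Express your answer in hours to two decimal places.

5.15 hours

The shift: 5:50 AM–12:14 PM = 6 h 24 min; less 75 min break → 5 h 9 min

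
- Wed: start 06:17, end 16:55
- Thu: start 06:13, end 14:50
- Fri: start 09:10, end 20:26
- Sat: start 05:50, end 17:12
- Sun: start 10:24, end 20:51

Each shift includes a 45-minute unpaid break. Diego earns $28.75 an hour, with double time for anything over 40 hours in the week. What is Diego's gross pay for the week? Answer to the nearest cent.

$1643.54

Wed: 06:17–16:55 = 10 h 38 min; less 45 min break → 9 h 53 min
Thu: 06:13–14:50 = 8 h 37 min; less 45 min break → 7 h 52 min
Fri: 09:10–20:26 = 11 h 16 min; less 45 min break → 10 h 31 min
Sat: 05:50–17:12 = 11 h 22 min; less 45 min break → 10 h 37 min
Sun: 10:24–20:51 = 10 h 27 min; less 45 min break → 9 h 42 min
Total worked: 48 h 35 min = 2915 min.
Regular 40 h 0 min = 2400 min at $28.75/h; overtime 8 h 35 min = 515 min at $57.50/h.
Pay = (2400 × $28.75 + 515 × $57.50) ÷ 60 = $1643.54.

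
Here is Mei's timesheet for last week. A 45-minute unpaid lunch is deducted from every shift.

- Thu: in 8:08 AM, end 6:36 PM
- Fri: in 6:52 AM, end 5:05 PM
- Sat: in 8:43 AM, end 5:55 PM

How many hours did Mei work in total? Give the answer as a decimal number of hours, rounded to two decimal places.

27.63 hours

Thu: 8:08 AM–6:36 PM = 10 h 28 min; less 45 min break → 9 h 43 min
Fri: 6:52 AM–5:05 PM = 10 h 13 min; less 45 min break → 9 h 28 min
Sat: 8:43 AM–5:55 PM = 9 h 12 min; less 45 min break → 8 h 27 min
Total: 9 h 43 min + 9 h 28 min + 8 h 27 min = 27 h 38 min.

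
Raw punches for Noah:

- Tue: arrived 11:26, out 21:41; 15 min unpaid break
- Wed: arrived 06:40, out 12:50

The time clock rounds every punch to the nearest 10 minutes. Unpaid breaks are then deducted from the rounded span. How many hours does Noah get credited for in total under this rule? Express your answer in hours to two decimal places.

16.08 hours

Tue: in 11:26→11:30, out 21:41→21:40; 10 h 10 min − 15 min = 9 h 55 min
Wed: in 06:40→06:40, out 12:50→12:50; 6 h 10 min
Total credited: 16 h 5 min.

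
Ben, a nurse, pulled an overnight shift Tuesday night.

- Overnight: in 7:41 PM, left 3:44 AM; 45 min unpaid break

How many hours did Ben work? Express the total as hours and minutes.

Overnight: 7:41 PM → midnight = 4 h 19 min; midnight → 3:44 AM = 3 h 44 min; span 8 h 3 min; less 45 min break → 7 h 18 min

7 h 18 min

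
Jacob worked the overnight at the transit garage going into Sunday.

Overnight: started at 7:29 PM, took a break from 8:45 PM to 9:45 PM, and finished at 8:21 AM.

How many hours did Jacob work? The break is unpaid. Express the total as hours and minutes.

11 h 52 min

Overnight: 7:29 PM → midnight = 4 h 31 min; midnight → 8:21 AM = 8 h 21 min; span 12 h 52 min; less 60 min break → 11 h 52 min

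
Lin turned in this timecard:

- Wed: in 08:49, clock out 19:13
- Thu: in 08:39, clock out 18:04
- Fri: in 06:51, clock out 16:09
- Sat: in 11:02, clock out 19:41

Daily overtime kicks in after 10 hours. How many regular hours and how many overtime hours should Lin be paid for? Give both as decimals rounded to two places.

Regular 37.37 hours, overtime 0.40 hours

Wed: 08:49–19:13 = 10 h 24 min
Thu: 08:39–18:04 = 9 h 25 min
Fri: 06:51–16:09 = 9 h 18 min
Sat: 11:02–19:41 = 8 h 39 min
Wed reg 10 h 0 min / OT 0 h 24 min; Thu reg 9 h 25 min / OT 0 h 0 min; Fri reg 9 h 18 min / OT 0 h 0 min; Sat reg 8 h 39 min / OT 0 h 0 min.
Totals: regular 37 h 22 min, overtime 0 h 24 min.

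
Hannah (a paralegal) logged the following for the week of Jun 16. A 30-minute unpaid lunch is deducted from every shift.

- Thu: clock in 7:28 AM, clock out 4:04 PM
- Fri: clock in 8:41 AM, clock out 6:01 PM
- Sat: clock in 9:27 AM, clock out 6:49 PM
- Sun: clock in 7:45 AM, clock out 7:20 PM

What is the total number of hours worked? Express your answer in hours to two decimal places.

36.88 hours

Thu: 7:28 AM–4:04 PM = 8 h 36 min; less 30 min break → 8 h 6 min
Fri: 8:41 AM–6:01 PM = 9 h 20 min; less 30 min break → 8 h 50 min
Sat: 9:27 AM–6:49 PM = 9 h 22 min; less 30 min break → 8 h 52 min
Sun: 7:45 AM–7:20 PM = 11 h 35 min; less 30 min break → 11 h 5 min
Total: 8 h 6 min + 8 h 50 min + 8 h 52 min + 11 h 5 min = 36 h 53 min.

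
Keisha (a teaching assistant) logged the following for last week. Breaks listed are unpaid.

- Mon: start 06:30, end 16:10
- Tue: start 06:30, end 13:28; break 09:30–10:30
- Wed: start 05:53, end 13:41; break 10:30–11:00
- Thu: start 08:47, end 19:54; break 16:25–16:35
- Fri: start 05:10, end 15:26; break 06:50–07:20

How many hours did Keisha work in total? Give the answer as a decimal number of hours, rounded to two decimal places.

43.65 hours

Mon: 06:30–16:10 = 9 h 40 min
Tue: 06:30–13:28 = 6 h 58 min; less 60 min break → 5 h 58 min
Wed: 05:53–13:41 = 7 h 48 min; less 30 min break → 7 h 18 min
Thu: 08:47–19:54 = 11 h 7 min; less 10 min break → 10 h 57 min
Fri: 05:10–15:26 = 10 h 16 min; less 30 min break → 9 h 46 min
Total: 9 h 40 min + 5 h 58 min + 7 h 18 min + 10 h 57 min + 9 h 46 min = 43 h 39 min.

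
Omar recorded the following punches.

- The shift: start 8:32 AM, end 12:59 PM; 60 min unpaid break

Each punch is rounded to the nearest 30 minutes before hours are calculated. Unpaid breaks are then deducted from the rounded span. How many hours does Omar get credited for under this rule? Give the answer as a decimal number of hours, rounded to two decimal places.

3.50 hours

The shift: in 8:32 AM→8:30 AM, out 12:59 PM→1:00 PM; 4 h 30 min − 60 min = 3 h 30 min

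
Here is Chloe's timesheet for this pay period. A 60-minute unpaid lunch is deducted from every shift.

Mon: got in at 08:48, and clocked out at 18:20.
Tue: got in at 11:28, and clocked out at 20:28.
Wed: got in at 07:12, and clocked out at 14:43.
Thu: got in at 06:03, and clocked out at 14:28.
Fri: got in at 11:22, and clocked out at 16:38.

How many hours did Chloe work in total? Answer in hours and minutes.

Mon: 08:48–18:20 = 9 h 32 min; less 60 min break → 8 h 32 min
Tue: 11:28–20:28 = 9 h 0 min; less 60 min break → 8 h 0 min
Wed: 07:12–14:43 = 7 h 31 min; less 60 min break → 6 h 31 min
Thu: 06:03–14:28 = 8 h 25 min; less 60 min break → 7 h 25 min
Fri: 11:22–16:38 = 5 h 16 min; less 60 min break → 4 h 16 min
Total: 8 h 32 min + 8 h 0 min + 6 h 31 min + 7 h 25 min + 4 h 16 min = 34 h 44 min.

34 h 44 min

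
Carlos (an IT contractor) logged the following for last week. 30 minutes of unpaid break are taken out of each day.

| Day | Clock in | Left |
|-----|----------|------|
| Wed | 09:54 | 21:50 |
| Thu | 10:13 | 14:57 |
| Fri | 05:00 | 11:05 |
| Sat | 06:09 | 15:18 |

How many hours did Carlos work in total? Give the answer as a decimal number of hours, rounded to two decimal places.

Wed: 09:54–21:50 = 11 h 56 min; less 30 min break → 11 h 26 min
Thu: 10:13–14:57 = 4 h 44 min; less 30 min break → 4 h 14 min
Fri: 05:00–11:05 = 6 h 5 min; less 30 min break → 5 h 35 min
Sat: 06:09–15:18 = 9 h 9 min; less 30 min break → 8 h 39 min
Total: 11 h 26 min + 4 h 14 min + 5 h 35 min + 8 h 39 min = 29 h 54 min.

29.90 hours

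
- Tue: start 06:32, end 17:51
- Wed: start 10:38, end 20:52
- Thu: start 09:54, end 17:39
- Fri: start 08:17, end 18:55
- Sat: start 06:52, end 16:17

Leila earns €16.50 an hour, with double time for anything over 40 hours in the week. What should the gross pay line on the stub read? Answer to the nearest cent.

Tue: 06:32–17:51 = 11 h 19 min
Wed: 10:38–20:52 = 10 h 14 min
Thu: 09:54–17:39 = 7 h 45 min
Fri: 08:17–18:55 = 10 h 38 min
Sat: 06:52–16:17 = 9 h 25 min
Total worked: 49 h 21 min = 2961 min.
Regular 40 h 0 min = 2400 min at €16.50/h; overtime 9 h 21 min = 561 min at €33.00/h.
Pay = (2400 × €16.50 + 561 × €33.00) ÷ 60 = €968.55.

€968.55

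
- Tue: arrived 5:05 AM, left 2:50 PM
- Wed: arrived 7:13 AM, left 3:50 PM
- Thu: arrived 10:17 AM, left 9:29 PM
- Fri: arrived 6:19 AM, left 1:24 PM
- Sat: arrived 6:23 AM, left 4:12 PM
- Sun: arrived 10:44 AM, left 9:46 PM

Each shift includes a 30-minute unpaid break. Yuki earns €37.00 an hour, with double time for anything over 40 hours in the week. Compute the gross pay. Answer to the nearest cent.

€2553.00

Tue: 5:05 AM–2:50 PM = 9 h 45 min; less 30 min break → 9 h 15 min
Wed: 7:13 AM–3:50 PM = 8 h 37 min; less 30 min break → 8 h 7 min
Thu: 10:17 AM–9:29 PM = 11 h 12 min; less 30 min break → 10 h 42 min
Fri: 6:19 AM–1:24 PM = 7 h 5 min; less 30 min break → 6 h 35 min
Sat: 6:23 AM–4:12 PM = 9 h 49 min; less 30 min break → 9 h 19 min
Sun: 10:44 AM–9:46 PM = 11 h 2 min; less 30 min break → 10 h 32 min
Total worked: 54 h 30 min = 3270 min.
Regular 40 h 0 min = 2400 min at €37.00/h; overtime 14 h 30 min = 870 min at €74.00/h.
Pay = (2400 × €37.00 + 870 × €74.00) ÷ 60 = €2553.00.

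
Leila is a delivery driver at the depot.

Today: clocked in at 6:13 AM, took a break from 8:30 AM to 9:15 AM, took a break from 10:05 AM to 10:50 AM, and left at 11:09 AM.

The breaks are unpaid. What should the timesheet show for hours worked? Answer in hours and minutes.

3 h 26 min

Today: 6:13 AM–11:09 AM = 4 h 56 min; less 90 min break → 3 h 26 min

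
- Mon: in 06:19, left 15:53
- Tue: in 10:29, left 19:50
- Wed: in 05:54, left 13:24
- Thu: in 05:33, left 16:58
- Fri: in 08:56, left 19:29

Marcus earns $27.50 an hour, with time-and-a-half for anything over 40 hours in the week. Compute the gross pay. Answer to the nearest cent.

$1445.81

Mon: 06:19–15:53 = 9 h 34 min
Tue: 10:29–19:50 = 9 h 21 min
Wed: 05:54–13:24 = 7 h 30 min
Thu: 05:33–16:58 = 11 h 25 min
Fri: 08:56–19:29 = 10 h 33 min
Total worked: 48 h 23 min = 2903 min.
Regular 40 h 0 min = 2400 min at $27.50/h; overtime 8 h 23 min = 503 min at $41.25/h.
Pay = (2400 × $27.50 + 503 × $41.25) ÷ 60 = $1445.81.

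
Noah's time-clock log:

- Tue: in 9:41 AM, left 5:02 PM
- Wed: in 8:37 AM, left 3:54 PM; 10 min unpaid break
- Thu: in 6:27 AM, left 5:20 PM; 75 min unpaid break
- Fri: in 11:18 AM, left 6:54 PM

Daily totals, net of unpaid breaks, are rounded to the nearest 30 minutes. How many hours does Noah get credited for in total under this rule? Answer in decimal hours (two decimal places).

Tue: 9:41 AM–5:02 PM = 7 h 21 min → rounds to 7 h 30 min
Wed: 8:37 AM–3:54 PM = 7 h 17 min − 10 min = 7 h 7 min → rounds to 7 h 0 min
Thu: 6:27 AM–5:20 PM = 10 h 53 min − 75 min = 9 h 38 min → rounds to 9 h 30 min
Fri: 11:18 AM–6:54 PM = 7 h 36 min → rounds to 7 h 30 min
Total credited: 31 h 30 min.

31.50 hours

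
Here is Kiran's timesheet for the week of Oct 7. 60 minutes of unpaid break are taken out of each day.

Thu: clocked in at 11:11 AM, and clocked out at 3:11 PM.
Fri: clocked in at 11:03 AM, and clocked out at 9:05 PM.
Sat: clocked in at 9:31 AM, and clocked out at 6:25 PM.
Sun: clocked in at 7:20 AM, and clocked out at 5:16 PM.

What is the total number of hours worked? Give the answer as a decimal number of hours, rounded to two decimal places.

28.87 hours

Thu: 11:11 AM–3:11 PM = 4 h 0 min; less 60 min break → 3 h 0 min
Fri: 11:03 AM–9:05 PM = 10 h 2 min; less 60 min break → 9 h 2 min
Sat: 9:31 AM–6:25 PM = 8 h 54 min; less 60 min break → 7 h 54 min
Sun: 7:20 AM–5:16 PM = 9 h 56 min; less 60 min break → 8 h 56 min
Total: 3 h 0 min + 9 h 2 min + 7 h 54 min + 8 h 56 min = 28 h 52 min.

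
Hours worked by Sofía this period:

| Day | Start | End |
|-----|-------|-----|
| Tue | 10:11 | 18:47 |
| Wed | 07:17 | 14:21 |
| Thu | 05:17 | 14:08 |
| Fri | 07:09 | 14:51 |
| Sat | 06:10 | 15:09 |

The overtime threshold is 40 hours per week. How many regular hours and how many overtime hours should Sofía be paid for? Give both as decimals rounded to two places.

Tue: 10:11–18:47 = 8 h 36 min
Wed: 07:17–14:21 = 7 h 4 min
Thu: 05:17–14:08 = 8 h 51 min
Fri: 07:09–14:51 = 7 h 42 min
Sat: 06:10–15:09 = 8 h 59 min
Total worked: 41 h 12 min = 41.20 h.
Threshold 40 h → overtime 1 h 12 min, regular 40 h 0 min.

Regular 40.00 hours, overtime 1.20 hours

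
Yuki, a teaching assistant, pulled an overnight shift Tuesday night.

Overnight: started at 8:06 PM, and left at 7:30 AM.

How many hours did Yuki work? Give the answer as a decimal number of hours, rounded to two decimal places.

Overnight: 8:06 PM → midnight = 3 h 54 min; midnight → 7:30 AM = 7 h 30 min; span 11 h 24 min

11.40 hours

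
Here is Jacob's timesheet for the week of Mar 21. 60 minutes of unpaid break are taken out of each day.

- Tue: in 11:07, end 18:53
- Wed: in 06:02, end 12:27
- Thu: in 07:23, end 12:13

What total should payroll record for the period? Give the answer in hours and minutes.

Tue: 11:07–18:53 = 7 h 46 min; less 60 min break → 6 h 46 min
Wed: 06:02–12:27 = 6 h 25 min; less 60 min break → 5 h 25 min
Thu: 07:23–12:13 = 4 h 50 min; less 60 min break → 3 h 50 min
Total: 6 h 46 min + 5 h 25 min + 3 h 50 min = 16 h 1 min.

16 h 1 min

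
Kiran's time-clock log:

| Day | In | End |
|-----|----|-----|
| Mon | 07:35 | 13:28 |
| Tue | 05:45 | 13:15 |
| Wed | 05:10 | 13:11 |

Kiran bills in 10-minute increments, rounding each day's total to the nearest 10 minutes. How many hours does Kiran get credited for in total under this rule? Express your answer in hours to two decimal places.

Mon: 07:35–13:28 = 5 h 53 min → rounds to 5 h 50 min
Tue: 05:45–13:15 = 7 h 30 min → rounds to 7 h 30 min
Wed: 05:10–13:11 = 8 h 1 min → rounds to 8 h 0 min
Total credited: 21 h 20 min.

21.33 hours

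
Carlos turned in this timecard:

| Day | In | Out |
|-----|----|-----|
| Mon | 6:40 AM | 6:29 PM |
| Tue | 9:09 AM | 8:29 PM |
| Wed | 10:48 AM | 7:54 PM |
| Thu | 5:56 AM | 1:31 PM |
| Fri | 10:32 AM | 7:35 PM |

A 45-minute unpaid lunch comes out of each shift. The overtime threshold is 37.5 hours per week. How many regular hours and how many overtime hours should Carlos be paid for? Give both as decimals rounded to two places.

Mon: 6:40 AM–6:29 PM = 11 h 49 min; less 45 min break → 11 h 4 min
Tue: 9:09 AM–8:29 PM = 11 h 20 min; less 45 min break → 10 h 35 min
Wed: 10:48 AM–7:54 PM = 9 h 6 min; less 45 min break → 8 h 21 min
Thu: 5:56 AM–1:31 PM = 7 h 35 min; less 45 min break → 6 h 50 min
Fri: 10:32 AM–7:35 PM = 9 h 3 min; less 45 min break → 8 h 18 min
Total worked: 45 h 8 min = 45.13 h.
Threshold 37.5 h → overtime 7 h 38 min, regular 37 h 30 min.

Regular 37.50 hours, overtime 7.63 hours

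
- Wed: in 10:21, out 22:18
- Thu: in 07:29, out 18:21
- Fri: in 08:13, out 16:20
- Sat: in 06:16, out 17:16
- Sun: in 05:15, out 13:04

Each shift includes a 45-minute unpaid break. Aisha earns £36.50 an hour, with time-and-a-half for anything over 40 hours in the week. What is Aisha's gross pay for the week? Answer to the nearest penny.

Wed: 10:21–22:18 = 11 h 57 min; less 45 min break → 11 h 12 min
Thu: 07:29–18:21 = 10 h 52 min; less 45 min break → 10 h 7 min
Fri: 08:13–16:20 = 8 h 7 min; less 45 min break → 7 h 22 min
Sat: 06:16–17:16 = 11 h 0 min; less 45 min break → 10 h 15 min
Sun: 05:15–13:04 = 7 h 49 min; less 45 min break → 7 h 4 min
Total worked: 46 h 0 min = 2760 min.
Regular 40 h 0 min = 2400 min at £36.50/h; overtime 6 h 0 min = 360 min at £54.75/h.
Pay = (2400 × £36.50 + 360 × £54.75) ÷ 60 = £1788.50.

£1788.50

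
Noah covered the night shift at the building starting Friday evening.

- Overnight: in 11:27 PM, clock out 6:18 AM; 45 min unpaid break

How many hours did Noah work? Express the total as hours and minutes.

6 h 6 min

Overnight: 11:27 PM → midnight = 0 h 33 min; midnight → 6:18 AM = 6 h 18 min; span 6 h 51 min; less 45 min break → 6 h 6 min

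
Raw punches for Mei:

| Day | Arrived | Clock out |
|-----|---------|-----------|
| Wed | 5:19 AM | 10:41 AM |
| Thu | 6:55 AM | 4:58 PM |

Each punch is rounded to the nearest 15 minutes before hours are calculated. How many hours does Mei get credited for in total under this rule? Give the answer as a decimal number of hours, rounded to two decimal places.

Wed: in 5:19 AM→5:15 AM, out 10:41 AM→10:45 AM; 5 h 30 min
Thu: in 6:55 AM→7:00 AM, out 4:58 PM→5:00 PM; 10 h 0 min
Total credited: 15 h 30 min.

15.50 hours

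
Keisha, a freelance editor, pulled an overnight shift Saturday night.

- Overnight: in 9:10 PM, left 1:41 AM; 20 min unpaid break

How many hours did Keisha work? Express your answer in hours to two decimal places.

Overnight: 9:10 PM → midnight = 2 h 50 min; midnight → 1:41 AM = 1 h 41 min; span 4 h 31 min; less 20 min break → 4 h 11 min

4.18 hours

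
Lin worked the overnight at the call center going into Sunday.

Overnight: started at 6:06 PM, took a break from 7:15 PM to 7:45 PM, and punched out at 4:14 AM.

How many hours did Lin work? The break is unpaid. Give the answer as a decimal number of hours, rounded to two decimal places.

Overnight: 6:06 PM → midnight = 5 h 54 min; midnight → 4:14 AM = 4 h 14 min; span 10 h 8 min; less 30 min break → 9 h 38 min

9.63 hours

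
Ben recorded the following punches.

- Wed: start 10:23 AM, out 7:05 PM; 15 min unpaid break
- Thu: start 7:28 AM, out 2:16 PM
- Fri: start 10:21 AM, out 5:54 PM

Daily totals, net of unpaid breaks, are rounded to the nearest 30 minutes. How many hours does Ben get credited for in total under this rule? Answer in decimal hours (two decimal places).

Wed: 10:23 AM–7:05 PM = 8 h 42 min − 15 min = 8 h 27 min → rounds to 8 h 30 min
Thu: 7:28 AM–2:16 PM = 6 h 48 min → rounds to 7 h 0 min
Fri: 10:21 AM–5:54 PM = 7 h 33 min → rounds to 7 h 30 min
Total credited: 23 h 0 min.

23.00 hours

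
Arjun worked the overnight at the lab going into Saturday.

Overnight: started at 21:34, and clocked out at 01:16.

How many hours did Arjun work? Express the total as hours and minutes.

Overnight: 21:34 → midnight = 2 h 26 min; midnight → 01:16 = 1 h 16 min; span 3 h 42 min

3 h 42 min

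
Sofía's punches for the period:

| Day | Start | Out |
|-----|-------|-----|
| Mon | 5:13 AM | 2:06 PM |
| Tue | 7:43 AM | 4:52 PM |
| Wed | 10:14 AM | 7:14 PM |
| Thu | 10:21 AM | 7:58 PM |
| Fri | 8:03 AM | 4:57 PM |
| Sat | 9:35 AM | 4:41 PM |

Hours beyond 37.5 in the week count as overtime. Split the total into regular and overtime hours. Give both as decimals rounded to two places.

Regular 37.50 hours, overtime 15.15 hours

Mon: 5:13 AM–2:06 PM = 8 h 53 min
Tue: 7:43 AM–4:52 PM = 9 h 9 min
Wed: 10:14 AM–7:14 PM = 9 h 0 min
Thu: 10:21 AM–7:58 PM = 9 h 37 min
Fri: 8:03 AM–4:57 PM = 8 h 54 min
Sat: 9:35 AM–4:41 PM = 7 h 6 min
Total worked: 52 h 39 min = 52.65 h.
Threshold 37.5 h → overtime 15 h 9 min, regular 37 h 30 min.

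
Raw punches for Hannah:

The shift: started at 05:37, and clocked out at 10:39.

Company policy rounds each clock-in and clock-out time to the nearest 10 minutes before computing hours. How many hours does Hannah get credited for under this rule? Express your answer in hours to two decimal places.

5.00 hours

The shift: in 05:37→05:40, out 10:39→10:40; 5 h 0 min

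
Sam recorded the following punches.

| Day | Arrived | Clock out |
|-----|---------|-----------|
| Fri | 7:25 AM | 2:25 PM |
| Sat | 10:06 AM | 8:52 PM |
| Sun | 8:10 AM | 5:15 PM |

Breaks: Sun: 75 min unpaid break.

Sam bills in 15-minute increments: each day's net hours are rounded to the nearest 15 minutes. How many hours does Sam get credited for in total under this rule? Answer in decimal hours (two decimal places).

Fri: 7:25 AM–2:25 PM = 7 h 0 min → rounds to 7 h 0 min
Sat: 10:06 AM–8:52 PM = 10 h 46 min → rounds to 10 h 45 min
Sun: 8:10 AM–5:15 PM = 9 h 5 min − 75 min = 7 h 50 min → rounds to 7 h 45 min
Total credited: 25 h 30 min.

25.50 hours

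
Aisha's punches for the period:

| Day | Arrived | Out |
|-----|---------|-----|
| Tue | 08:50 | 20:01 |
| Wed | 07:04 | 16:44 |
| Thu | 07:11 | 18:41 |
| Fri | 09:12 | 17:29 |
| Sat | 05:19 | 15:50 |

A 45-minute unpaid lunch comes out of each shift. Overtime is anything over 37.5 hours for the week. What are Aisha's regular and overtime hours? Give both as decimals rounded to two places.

Tue: 08:50–20:01 = 11 h 11 min; less 45 min break → 10 h 26 min
Wed: 07:04–16:44 = 9 h 40 min; less 45 min break → 8 h 55 min
Thu: 07:11–18:41 = 11 h 30 min; less 45 min break → 10 h 45 min
Fri: 09:12–17:29 = 8 h 17 min; less 45 min break → 7 h 32 min
Sat: 05:19–15:50 = 10 h 31 min; less 45 min break → 9 h 46 min
Total worked: 47 h 24 min = 47.40 h.
Threshold 37.5 h → overtime 9 h 54 min, regular 37 h 30 min.

Regular 37.50 hours, overtime 9.90 hours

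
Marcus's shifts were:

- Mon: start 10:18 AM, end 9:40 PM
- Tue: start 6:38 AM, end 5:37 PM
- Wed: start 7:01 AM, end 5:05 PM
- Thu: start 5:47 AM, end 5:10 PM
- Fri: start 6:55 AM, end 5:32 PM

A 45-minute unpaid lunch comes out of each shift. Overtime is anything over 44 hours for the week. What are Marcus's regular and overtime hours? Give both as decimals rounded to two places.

Mon: 10:18 AM–9:40 PM = 11 h 22 min; less 45 min break → 10 h 37 min
Tue: 6:38 AM–5:37 PM = 10 h 59 min; less 45 min break → 10 h 14 min
Wed: 7:01 AM–5:05 PM = 10 h 4 min; less 45 min break → 9 h 19 min
Thu: 5:47 AM–5:10 PM = 11 h 23 min; less 45 min break → 10 h 38 min
Fri: 6:55 AM–5:32 PM = 10 h 37 min; less 45 min break → 9 h 52 min
Total worked: 50 h 40 min = 50.67 h.
Threshold 44 h → overtime 6 h 40 min, regular 44 h 0 min.

Regular 44.00 hours, overtime 6.67 hours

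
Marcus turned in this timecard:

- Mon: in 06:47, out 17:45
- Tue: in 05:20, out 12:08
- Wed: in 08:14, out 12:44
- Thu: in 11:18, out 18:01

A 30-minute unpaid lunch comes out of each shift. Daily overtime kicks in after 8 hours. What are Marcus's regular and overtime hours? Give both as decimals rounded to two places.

Regular 24.52 hours, overtime 2.47 hours

Mon: 06:47–17:45 = 10 h 58 min; less 30 min break → 10 h 28 min
Tue: 05:20–12:08 = 6 h 48 min; less 30 min break → 6 h 18 min
Wed: 08:14–12:44 = 4 h 30 min; less 30 min break → 4 h 0 min
Thu: 11:18–18:01 = 6 h 43 min; less 30 min break → 6 h 13 min
Mon reg 8 h 0 min / OT 2 h 28 min; Tue reg 6 h 18 min / OT 0 h 0 min; Wed reg 4 h 0 min / OT 0 h 0 min; Thu reg 6 h 13 min / OT 0 h 0 min.
Totals: regular 24 h 31 min, overtime 2 h 28 min.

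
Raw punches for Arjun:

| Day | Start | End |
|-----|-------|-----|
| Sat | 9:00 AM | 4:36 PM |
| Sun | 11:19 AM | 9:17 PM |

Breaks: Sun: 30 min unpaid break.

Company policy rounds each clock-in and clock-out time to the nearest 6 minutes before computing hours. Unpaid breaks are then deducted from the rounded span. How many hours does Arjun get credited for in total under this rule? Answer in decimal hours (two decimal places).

17.10 hours

Sat: in 9:00 AM→9:00 AM, out 4:36 PM→4:36 PM; 7 h 36 min
Sun: in 11:19 AM→11:18 AM, out 9:17 PM→9:18 PM; 10 h 0 min − 30 min = 9 h 30 min
Total credited: 17 h 6 min.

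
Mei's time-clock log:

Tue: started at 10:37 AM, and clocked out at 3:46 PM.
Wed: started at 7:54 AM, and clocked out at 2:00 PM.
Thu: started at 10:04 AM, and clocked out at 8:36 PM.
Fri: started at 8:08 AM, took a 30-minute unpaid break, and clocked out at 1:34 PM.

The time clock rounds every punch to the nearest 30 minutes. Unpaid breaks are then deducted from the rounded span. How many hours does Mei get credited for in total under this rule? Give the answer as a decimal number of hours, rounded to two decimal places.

27.00 hours

Tue: in 10:37 AM→10:30 AM, out 3:46 PM→4:00 PM; 5 h 30 min
Wed: in 7:54 AM→8:00 AM, out 2:00 PM→2:00 PM; 6 h 0 min
Thu: in 10:04 AM→10:00 AM, out 8:36 PM→8:30 PM; 10 h 30 min
Fri: in 8:08 AM→8:00 AM, out 1:34 PM→1:30 PM; 5 h 30 min − 30 min = 5 h 0 min
Total credited: 27 h 0 min.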